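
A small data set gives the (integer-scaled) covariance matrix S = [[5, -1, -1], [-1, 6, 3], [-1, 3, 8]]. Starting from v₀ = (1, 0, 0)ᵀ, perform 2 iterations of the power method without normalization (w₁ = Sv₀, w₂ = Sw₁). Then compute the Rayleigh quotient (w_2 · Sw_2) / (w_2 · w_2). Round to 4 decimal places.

w1 = Sv₀ = (5·1 + (-1)·0 + (-1)·0; (-1)·1 + 6·0 + 3·0; (-1)·1 + 3·0 + 8·0) = (5, -1, -1)
w2 = Sw1 = (5·5 + (-1)·(-1) + (-1)·(-1); (-1)·5 + 6·(-1) + 3·(-1); (-1)·5 + 3·(-1) + 8·(-1)) = (27, -14, -16)
Sw2 = (165, -159, -197)
w2·Sw2 = 27·165 + (-14)·(-159) + (-16)·(-197) = 9833; w2·w2 = 27·27 + (-14)·(-14) + (-16)·(-16) = 1181
λ ≈ 9833/1181 = 8.3260

8.3260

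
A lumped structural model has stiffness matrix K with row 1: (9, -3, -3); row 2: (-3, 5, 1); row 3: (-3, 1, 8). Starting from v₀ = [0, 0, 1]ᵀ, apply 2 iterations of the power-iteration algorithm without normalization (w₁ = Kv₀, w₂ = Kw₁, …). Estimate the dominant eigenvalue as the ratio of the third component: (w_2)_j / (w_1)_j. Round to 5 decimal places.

w1 = Kv₀ = (-3, 1, 8)
w2 = Kw1 = (-54, 22, 74)
Ratio at component: 74 / 8 = 9.25000

9.25000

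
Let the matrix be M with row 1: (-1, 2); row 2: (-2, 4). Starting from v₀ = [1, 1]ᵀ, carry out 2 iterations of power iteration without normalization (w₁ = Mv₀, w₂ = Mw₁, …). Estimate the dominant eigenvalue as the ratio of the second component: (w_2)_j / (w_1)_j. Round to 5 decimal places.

w1 = Mv₀ = ((-1)·1 + 2·1; (-2)·1 + 4·1) = (1, 2)
w2 = Mw1 = ((-1)·1 + 2·2; (-2)·1 + 4·2) = (3, 6)
Ratio at component: 6 / 2 = 3.00000

λ ≈ 3.00000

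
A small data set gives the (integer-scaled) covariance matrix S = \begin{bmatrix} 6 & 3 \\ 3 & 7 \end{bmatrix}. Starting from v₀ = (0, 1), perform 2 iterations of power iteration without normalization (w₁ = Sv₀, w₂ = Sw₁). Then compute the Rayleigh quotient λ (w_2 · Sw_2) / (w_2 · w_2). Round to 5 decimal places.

λ ≈ 9.46694

w1 = Sv₀ = (3, 7)
w2 = Sw1 = (39, 58)
Sw2 = (408, 523)
w2·Sw2 = 39·408 + 58·523 = 46246; w2·w2 = 39·39 + 58·58 = 4885
λ ≈ 46246/4885 = 9.46694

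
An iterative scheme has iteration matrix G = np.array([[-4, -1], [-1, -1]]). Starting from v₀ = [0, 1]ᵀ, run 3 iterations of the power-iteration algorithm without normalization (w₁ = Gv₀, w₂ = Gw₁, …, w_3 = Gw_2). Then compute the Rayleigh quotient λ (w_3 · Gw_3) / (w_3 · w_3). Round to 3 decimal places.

-4.302

w1 = Gv₀ = ((-4)·0 + (-1)·1; (-1)·0 + (-1)·1) = (-1, -1)
w2 = Gw1 = ((-4)·(-1) + (-1)·(-1); (-1)·(-1) + (-1)·(-1)) = (5, 2)
w3 = Gw2 = (-22, -7)
Gw3 = (95, 29)
w3·Gw3 = (-22)·95 + (-7)·29 = -2293; w3·w3 = (-22)·(-22) + (-7)·(-7) = 533
λ ≈ -2293/533 = -4.302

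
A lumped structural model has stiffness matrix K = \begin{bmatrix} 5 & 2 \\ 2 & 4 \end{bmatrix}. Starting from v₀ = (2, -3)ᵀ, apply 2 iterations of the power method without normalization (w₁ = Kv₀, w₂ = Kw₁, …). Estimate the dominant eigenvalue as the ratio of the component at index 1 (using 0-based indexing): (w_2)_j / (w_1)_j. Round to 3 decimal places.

3.000

w1 = Kv₀ = (5·2 + 2·(-3); 2·2 + 4·(-3)) = (4, -8)
w2 = Kw1 = (5·4 + 2·(-8); 2·4 + 4·(-8)) = (4, -24)
Ratio at component: -24 / -8 = 3.000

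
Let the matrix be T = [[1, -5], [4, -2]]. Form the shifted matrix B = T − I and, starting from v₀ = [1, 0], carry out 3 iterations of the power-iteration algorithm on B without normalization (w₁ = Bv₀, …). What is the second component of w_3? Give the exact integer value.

B = T − I has rows (0, -5); (4, -3)
w1 = Bv₀ = (0, 4)
w2 = Bw1 = (-20, -12)
w3 = Bw2 = (60, -44)
Requested component of w3: -44

-44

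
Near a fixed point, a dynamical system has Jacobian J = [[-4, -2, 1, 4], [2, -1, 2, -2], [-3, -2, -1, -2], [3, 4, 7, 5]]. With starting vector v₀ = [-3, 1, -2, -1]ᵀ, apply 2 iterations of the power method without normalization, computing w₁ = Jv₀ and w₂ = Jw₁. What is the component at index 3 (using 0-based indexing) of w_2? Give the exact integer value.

w1 = Jv₀ = ((-4)·(-3) + (-2)·1 + 1·(-2) + 4·(-1); 2·(-3) + (-1)·1 + 2·(-2) + (-2)·(-1); (-3)·(-3) + (-2)·1 + (-1)·(-2) + (-2)·(-1); 3·(-3) + 4·1 + 7·(-2) + 5·(-1)) = (4, -9, 11, -24)
w2 = Jw1 = ((-4)·4 + (-2)·(-9) + 1·11 + 4·(-24); 2·4 + (-1)·(-9) + 2·11 + (-2)·(-24); (-3)·4 + (-2)·(-9) + (-1)·11 + (-2)·(-24); 3·4 + 4·(-9) + 7·11 + 5·(-24)) = (-83, 87, 43, -67)
The requested component of w2 is -67.

-67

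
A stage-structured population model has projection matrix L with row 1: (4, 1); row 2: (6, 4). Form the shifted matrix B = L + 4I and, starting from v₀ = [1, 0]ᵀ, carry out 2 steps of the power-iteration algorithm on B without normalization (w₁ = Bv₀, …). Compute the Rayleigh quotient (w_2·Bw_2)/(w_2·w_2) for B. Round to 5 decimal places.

B = L + 4I has rows (8, 1); (6, 8)
w1 = Bv₀ = (8·1 + 1·0; 6·1 + 8·0) = (8, 6)
w2 = Bw1 = (8·8 + 1·6; 6·8 + 8·6) = (70, 96)
Bw2 = (656, 1188)
w2·Bw2 = 159968; w2·w2 = 14116; μ ≈ 159968/14116 = 11.33239

μ ≈ 11.33239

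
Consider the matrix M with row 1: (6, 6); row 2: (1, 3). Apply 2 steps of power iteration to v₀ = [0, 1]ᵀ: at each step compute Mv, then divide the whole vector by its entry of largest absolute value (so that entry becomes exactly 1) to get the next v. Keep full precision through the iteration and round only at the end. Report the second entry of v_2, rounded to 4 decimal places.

0.2778

Mv0 = (6.00000, 3.00000); divide by 6.00000 → v1 = (1.00000, 0.50000)
Mv1 = (9.00000, 2.50000); divide by 9.00000 → v2 = (1.00000, 0.27778)
Requested entry of v2: 15/54 = 0.2778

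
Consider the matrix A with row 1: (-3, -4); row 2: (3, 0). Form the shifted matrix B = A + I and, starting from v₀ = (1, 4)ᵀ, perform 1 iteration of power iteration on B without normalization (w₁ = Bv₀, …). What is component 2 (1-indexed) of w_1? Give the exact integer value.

7

B = A + I has rows (-2, -4); (3, 1)
w1 = Bv₀ = (-18, 7)
Requested component of w1: 7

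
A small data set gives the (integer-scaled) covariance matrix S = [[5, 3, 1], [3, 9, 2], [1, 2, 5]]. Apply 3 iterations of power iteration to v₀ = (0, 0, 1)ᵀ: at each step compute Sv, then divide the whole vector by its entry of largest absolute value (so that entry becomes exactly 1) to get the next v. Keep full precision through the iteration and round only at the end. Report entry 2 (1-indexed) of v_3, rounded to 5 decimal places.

Sv0 = (1.000000, 2.000000, 5.000000); divide by 5.000000 → v1 = (0.200000, 0.400000, 1.000000)
Sv1 = (3.200000, 6.200000, 6.000000); divide by 6.200000 → v2 = (0.516129, 1.000000, 0.967742)
Sv2 = (6.548387, 12.483871, 7.354839); divide by 12.483871 → v3 = (0.524548, 1.000000, 0.589147)
Requested entry of v3: 387/387 = 1.00000

1.00000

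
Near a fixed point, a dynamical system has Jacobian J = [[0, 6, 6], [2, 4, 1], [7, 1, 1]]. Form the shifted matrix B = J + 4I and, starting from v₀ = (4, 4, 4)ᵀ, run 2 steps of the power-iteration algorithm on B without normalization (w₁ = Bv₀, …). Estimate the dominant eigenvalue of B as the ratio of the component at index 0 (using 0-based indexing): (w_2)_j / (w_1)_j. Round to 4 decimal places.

13.0000

B = J + 4I has rows (4, 6, 6); (2, 8, 1); (7, 1, 5)
w1 = Bv₀ = (4·4 + 6·4 + 6·4; 2·4 + 8·4 + 1·4; 7·4 + 1·4 + 5·4) = (64, 44, 52)
w2 = Bw1 = (4·64 + 6·44 + 6·52; 2·64 + 8·44 + 1·52; 7·64 + 1·44 + 5·52) = (832, 532, 752)
Ratio: 832/64 = 13.0000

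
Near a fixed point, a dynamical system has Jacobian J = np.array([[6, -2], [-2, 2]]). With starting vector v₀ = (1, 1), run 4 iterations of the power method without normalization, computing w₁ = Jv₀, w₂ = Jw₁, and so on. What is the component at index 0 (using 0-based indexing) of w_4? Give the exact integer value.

w1 = Jv₀ = (4, 0)
w2 = Jw1 = (24, -8)
w3 = Jw2 = (160, -64)
w4 = Jw3 = (1088, -448)
The requested component of w4 is 1088.

1088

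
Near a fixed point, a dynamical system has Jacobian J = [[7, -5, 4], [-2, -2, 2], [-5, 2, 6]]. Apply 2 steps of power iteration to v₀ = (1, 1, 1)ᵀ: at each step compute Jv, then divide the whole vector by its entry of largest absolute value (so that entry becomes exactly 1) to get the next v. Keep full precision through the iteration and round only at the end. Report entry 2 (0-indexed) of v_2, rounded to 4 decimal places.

-0.2500

Jv0 = (6.00000, -2.00000, 3.00000); divide by 6.00000 → v1 = (1.00000, -0.33333, 0.50000)
Jv1 = (10.66667, -0.33333, -2.66667); divide by 10.66667 → v2 = (1.00000, -0.03125, -0.25000)
Requested entry of v2: -16/64 = -0.2500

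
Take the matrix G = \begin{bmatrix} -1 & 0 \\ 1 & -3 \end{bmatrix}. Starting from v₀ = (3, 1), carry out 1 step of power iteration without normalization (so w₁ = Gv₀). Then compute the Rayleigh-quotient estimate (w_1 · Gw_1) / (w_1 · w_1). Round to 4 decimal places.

-1.0000

w1 = Gv₀ = ((-1)·3 + 0·1; 1·3 + (-3)·1) = (-3, 0)
Gw1 = (3, -3)
w1·Gw1 = (-3)·3 + 0·(-3) = -9; w1·w1 = (-3)·(-3) + 0·0 = 9
λ ≈ -9/9 = -1.0000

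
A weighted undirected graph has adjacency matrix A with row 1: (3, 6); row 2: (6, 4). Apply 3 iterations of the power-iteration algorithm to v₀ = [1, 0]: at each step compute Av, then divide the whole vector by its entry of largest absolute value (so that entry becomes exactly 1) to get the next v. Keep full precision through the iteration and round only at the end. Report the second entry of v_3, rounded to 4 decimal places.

Av0 = (3.00000, 6.00000); divide by 6.00000 → v1 = (0.50000, 1.00000)
Av1 = (7.50000, 7.00000); divide by 7.50000 → v2 = (1.00000, 0.93333)
Av2 = (8.60000, 9.73333); divide by 9.73333 → v3 = (0.88356, 1.00000)
Requested entry of v3: 438/438 = 1.0000

1.0000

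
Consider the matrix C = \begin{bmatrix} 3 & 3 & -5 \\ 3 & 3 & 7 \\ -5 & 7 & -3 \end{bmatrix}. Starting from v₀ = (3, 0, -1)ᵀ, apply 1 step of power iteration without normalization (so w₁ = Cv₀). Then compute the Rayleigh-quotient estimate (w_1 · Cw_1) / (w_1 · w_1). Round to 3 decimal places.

w1 = Cv₀ = (3·3 + 3·0 + (-5)·(-1); 3·3 + 3·0 + 7·(-1); (-5)·3 + 7·0 + (-3)·(-1)) = (14, 2, -12)
Cw1 = (108, -36, -20)
w1·Cw1 = 14·108 + 2·(-36) + (-12)·(-20) = 1680; w1·w1 = 14·14 + 2·2 + (-12)·(-12) = 344
λ ≈ 1680/344 = 4.884

λ ≈ 4.884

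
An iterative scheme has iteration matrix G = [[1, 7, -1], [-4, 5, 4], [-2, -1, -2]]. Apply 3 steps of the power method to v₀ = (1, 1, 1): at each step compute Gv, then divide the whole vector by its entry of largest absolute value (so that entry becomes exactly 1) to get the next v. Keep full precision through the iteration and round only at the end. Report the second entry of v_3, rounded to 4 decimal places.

Gv0 = (7.00000, 5.00000, -5.00000); divide by 7.00000 → v1 = (1.00000, 0.71429, -0.71429)
Gv1 = (6.71429, -3.28571, -1.28571); divide by 6.71429 → v2 = (1.00000, -0.48936, -0.19149)
Gv2 = (-2.23404, -7.21277, -1.12766); divide by -7.21277 → v3 = (0.30973, 1.00000, 0.15634)
Requested entry of v3: -339/-339 = 1.0000

1.0000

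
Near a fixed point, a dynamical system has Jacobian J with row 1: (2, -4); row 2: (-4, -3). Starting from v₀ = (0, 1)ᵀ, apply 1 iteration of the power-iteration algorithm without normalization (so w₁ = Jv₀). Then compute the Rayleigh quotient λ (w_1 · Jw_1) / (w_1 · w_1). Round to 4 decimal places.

w1 = Jv₀ = (2·0 + (-4)·1; (-4)·0 + (-3)·1) = (-4, -3)
Jw1 = (4, 25)
w1·Jw1 = (-4)·4 + (-3)·25 = -91; w1·w1 = (-4)·(-4) + (-3)·(-3) = 25
λ ≈ -91/25 = -3.6400

-3.6400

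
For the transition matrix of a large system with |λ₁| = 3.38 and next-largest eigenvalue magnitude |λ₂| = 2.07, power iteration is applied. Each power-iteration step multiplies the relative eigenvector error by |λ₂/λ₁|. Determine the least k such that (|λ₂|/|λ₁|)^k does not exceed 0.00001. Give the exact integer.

24

|λ₂/λ₁| = 2.07/3.38 = 0.61243
Need k ≥ ln(0.00001) / ln(0.61243) = -11.5129 / -0.4903 ≈ 23.480
Smallest integer k satisfying the bound: 24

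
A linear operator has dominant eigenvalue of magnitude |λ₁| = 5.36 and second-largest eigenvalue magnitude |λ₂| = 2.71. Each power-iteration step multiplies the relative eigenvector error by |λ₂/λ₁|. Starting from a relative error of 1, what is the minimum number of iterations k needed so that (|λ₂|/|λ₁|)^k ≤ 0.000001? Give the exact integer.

21

|λ₂/λ₁| = 2.71/5.36 = 0.50560
Need k ≥ ln(0.000001) / ln(0.50560) = -13.8155 / -0.6820 ≈ 20.257
Smallest integer k satisfying the bound: 21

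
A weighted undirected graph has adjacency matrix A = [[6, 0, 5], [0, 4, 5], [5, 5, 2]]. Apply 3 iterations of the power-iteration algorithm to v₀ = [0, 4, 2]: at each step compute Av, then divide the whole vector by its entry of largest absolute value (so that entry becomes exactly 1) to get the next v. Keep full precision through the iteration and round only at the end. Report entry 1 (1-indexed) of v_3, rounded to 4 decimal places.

0.8966

Av0 = (10.00000, 26.00000, 24.00000); divide by 26.00000 → v1 = (0.38462, 1.00000, 0.92308)
Av1 = (6.92308, 8.61538, 8.76923); divide by 8.76923 → v2 = (0.78947, 0.98246, 1.00000)
Av2 = (9.73684, 8.92982, 10.85965); divide by 10.85965 → v3 = (0.89661, 0.82229, 1.00000)
Requested entry of v3: 2220/2476 = 0.8966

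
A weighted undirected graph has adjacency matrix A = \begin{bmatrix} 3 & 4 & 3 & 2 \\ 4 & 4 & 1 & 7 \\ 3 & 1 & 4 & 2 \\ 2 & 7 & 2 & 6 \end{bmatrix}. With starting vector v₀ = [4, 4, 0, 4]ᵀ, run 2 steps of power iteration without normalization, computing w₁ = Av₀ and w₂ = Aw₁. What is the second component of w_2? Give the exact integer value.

828

w1 = Av₀ = (36, 60, 24, 60)
w2 = Aw1 = (540, 828, 384, 900)
The requested component of w2 is 828.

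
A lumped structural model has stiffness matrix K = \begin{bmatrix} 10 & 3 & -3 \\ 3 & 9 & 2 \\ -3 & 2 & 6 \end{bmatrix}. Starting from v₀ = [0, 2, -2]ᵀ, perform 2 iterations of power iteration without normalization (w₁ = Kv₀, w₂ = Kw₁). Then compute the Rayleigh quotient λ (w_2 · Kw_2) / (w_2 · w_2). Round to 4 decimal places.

12.6905

w1 = Kv₀ = (12, 14, -8)
w2 = Kw1 = (186, 146, -56)
Kw2 = (2466, 1760, -602)
w2·Kw2 = 186·2466 + 146·1760 + (-56)·(-602) = 749348; w2·w2 = 186·186 + 146·146 + (-56)·(-56) = 59048
λ ≈ 749348/59048 = 12.6905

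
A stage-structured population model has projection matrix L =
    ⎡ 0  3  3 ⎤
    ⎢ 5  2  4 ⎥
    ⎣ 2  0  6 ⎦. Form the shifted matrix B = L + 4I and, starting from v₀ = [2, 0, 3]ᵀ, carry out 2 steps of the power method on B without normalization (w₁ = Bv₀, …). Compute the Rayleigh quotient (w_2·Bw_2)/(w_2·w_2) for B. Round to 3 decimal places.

12.509

B = L + 4I has rows (4, 3, 3); (5, 6, 4); (2, 0, 10)
w1 = Bv₀ = (4·2 + 3·0 + 3·3; 5·2 + 6·0 + 4·3; 2·2 + 0·0 + 10·3) = (17, 22, 34)
w2 = Bw1 = (4·17 + 3·22 + 3·34; 5·17 + 6·22 + 4·34; 2·17 + 0·22 + 10·34) = (236, 353, 374)
Bw2 = (3125, 4794, 4212)
w2·Bw2 = 4005070; w2·w2 = 320181; μ ≈ 4005070/320181 = 12.509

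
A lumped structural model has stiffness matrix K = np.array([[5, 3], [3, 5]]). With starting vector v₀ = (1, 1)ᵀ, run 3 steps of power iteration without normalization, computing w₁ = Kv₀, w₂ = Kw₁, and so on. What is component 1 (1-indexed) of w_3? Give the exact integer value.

512

w1 = Kv₀ = (8, 8)
w2 = Kw1 = (64, 64)
w3 = Kw2 = (512, 512)
The requested component of w3 is 512.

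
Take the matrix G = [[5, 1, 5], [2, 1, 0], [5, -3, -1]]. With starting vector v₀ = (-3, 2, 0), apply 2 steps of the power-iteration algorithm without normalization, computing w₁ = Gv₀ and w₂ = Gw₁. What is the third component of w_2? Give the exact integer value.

-32

w1 = Gv₀ = (5·(-3) + 1·2 + 5·0; 2·(-3) + 1·2 + 0·0; 5·(-3) + (-3)·2 + (-1)·0) = (-13, -4, -21)
w2 = Gw1 = (5·(-13) + 1·(-4) + 5·(-21); 2·(-13) + 1·(-4) + 0·(-21); 5·(-13) + (-3)·(-4) + (-1)·(-21)) = (-174, -30, -32)
The requested component of w2 is -32.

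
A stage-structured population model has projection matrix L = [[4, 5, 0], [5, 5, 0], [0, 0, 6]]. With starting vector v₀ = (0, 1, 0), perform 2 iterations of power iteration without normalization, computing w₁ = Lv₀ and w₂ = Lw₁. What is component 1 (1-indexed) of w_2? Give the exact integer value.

w1 = Lv₀ = (4·0 + 5·1 + 0·0; 5·0 + 5·1 + 0·0; 0·0 + 0·1 + 6·0) = (5, 5, 0)
w2 = Lw1 = (4·5 + 5·5 + 0·0; 5·5 + 5·5 + 0·0; 0·5 + 0·5 + 6·0) = (45, 50, 0)
The requested component of w2 is 45.

45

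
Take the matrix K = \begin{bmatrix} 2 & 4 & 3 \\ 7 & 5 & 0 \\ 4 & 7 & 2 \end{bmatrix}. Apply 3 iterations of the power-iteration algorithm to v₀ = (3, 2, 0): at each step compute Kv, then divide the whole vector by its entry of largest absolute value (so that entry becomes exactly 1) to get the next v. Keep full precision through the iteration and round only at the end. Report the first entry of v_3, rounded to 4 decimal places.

Kv0 = (14.00000, 31.00000, 26.00000); divide by 31.00000 → v1 = (0.45161, 1.00000, 0.83871)
Kv1 = (7.41935, 8.16129, 10.48387); divide by 10.48387 → v2 = (0.70769, 0.77846, 1.00000)
Kv2 = (7.52923, 8.84615, 10.28000); divide by 10.28000 → v3 = (0.73242, 0.86052, 1.00000)
Requested entry of v3: 2447/3341 = 0.7324

0.7324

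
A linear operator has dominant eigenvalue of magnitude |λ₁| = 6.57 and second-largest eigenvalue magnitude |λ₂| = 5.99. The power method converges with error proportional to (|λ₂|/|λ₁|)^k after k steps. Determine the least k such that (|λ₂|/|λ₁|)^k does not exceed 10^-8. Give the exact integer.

200

|λ₂/λ₁| = 5.99/6.57 = 0.91172
Need k ≥ ln(10^-8) / ln(0.91172) = -18.4207 / -0.0924 ≈ 199.310
Smallest integer k satisfying the bound: 200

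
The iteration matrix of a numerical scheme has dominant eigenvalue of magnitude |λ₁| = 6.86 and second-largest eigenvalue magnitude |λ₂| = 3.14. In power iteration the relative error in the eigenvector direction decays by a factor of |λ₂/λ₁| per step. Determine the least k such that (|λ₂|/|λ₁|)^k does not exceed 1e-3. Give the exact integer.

9

|λ₂/λ₁| = 3.14/6.86 = 0.45773
Need k ≥ ln(1e-3) / ln(0.45773) = -6.9078 / -0.7815 ≈ 8.839
Smallest integer k satisfying the bound: 9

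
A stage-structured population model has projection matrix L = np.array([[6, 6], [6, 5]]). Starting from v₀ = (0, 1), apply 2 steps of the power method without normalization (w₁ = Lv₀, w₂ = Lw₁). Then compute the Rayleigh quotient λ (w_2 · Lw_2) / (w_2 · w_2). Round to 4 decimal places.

w1 = Lv₀ = (6·0 + 6·1; 6·0 + 5·1) = (6, 5)
w2 = Lw1 = (6·6 + 6·5; 6·6 + 5·5) = (66, 61)
Lw2 = (762, 701)
w2·Lw2 = 66·762 + 61·701 = 93053; w2·w2 = 66·66 + 61·61 = 8077
λ ≈ 93053/8077 = 11.5207

λ ≈ 11.5207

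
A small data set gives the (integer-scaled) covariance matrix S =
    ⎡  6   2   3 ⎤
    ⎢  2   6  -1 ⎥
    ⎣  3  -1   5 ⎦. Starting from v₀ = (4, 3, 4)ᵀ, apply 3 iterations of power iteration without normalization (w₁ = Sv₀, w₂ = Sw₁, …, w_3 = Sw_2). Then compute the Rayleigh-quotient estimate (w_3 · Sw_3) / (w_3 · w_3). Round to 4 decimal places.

w1 = Sv₀ = (6·4 + 2·3 + 3·4; 2·4 + 6·3 + (-1)·4; 3·4 + (-1)·3 + 5·4) = (42, 22, 29)
w2 = Sw1 = (6·42 + 2·22 + 3·29; 2·42 + 6·22 + (-1)·29; 3·42 + (-1)·22 + 5·29) = (383, 187, 249)
w3 = Sw2 = (3419, 1639, 2207)
Sw3 = (30413, 14465, 19653)
w3·Sw3 = 3419·30413 + 1639·14465 + 2207·19653 = 171064353; w3·w3 = 3419·3419 + 1639·1639 + 2207·2207 = 19246731
λ ≈ 171064353/19246731 = 8.8880

λ ≈ 8.8880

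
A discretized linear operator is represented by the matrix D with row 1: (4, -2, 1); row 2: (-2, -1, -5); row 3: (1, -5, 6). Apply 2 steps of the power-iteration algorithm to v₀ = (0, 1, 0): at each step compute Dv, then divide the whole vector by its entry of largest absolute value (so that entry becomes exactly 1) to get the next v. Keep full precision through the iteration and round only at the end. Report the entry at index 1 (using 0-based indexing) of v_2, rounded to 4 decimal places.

Dv0 = (-2.00000, -1.00000, -5.00000); divide by -5.00000 → v1 = (0.40000, 0.20000, 1.00000)
Dv1 = (2.20000, -6.00000, 5.40000); divide by -6.00000 → v2 = (-0.36667, 1.00000, -0.90000)
Requested entry of v2: 30/30 = 1.0000

1.0000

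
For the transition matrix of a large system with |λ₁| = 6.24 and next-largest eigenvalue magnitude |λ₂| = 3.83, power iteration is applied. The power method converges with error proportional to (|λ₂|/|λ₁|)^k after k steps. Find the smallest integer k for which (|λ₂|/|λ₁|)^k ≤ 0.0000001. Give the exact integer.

34

|λ₂/λ₁| = 3.83/6.24 = 0.61378
Need k ≥ ln(0.0000001) / ln(0.61378) = -16.1181 / -0.4881 ≈ 33.021
Smallest integer k satisfying the bound: 34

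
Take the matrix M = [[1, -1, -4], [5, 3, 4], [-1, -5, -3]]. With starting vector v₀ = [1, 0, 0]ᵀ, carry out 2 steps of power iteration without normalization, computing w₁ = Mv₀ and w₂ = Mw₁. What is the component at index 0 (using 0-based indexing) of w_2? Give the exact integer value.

w1 = Mv₀ = (1·1 + (-1)·0 + (-4)·0; 5·1 + 3·0 + 4·0; (-1)·1 + (-5)·0 + (-3)·0) = (1, 5, -1)
w2 = Mw1 = (1·1 + (-1)·5 + (-4)·(-1); 5·1 + 3·5 + 4·(-1); (-1)·1 + (-5)·5 + (-3)·(-1)) = (0, 16, -23)
The requested component of w2 is 0.

0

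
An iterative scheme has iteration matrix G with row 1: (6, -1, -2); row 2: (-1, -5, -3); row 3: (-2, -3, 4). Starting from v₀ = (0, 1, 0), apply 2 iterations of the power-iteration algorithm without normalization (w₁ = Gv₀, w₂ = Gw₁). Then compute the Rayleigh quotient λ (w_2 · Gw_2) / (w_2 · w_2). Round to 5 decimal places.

w1 = Gv₀ = (6·0 + (-1)·1 + (-2)·0; (-1)·0 + (-5)·1 + (-3)·0; (-2)·0 + (-3)·1 + 4·0) = (-1, -5, -3)
w2 = Gw1 = (6·(-1) + (-1)·(-5) + (-2)·(-3); (-1)·(-1) + (-5)·(-5) + (-3)·(-3); (-2)·(-1) + (-3)·(-5) + 4·(-3)) = (5, 35, 5)
Gw2 = (-15, -195, -95)
w2·Gw2 = 5·(-15) + 35·(-195) + 5·(-95) = -7375; w2·w2 = 5·5 + 35·35 + 5·5 = 1275
λ ≈ -7375/1275 = -5.78431

-5.78431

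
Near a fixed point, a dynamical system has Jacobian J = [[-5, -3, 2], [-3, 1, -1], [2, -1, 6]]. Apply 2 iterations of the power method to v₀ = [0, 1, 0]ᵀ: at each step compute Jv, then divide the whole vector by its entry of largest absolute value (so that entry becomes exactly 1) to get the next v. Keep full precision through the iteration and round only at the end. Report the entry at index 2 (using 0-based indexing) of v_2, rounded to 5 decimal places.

1.00000

Jv0 = (-3.000000, 1.000000, -1.000000); divide by -3.000000 → v1 = (1.000000, -0.333333, 0.333333)
Jv1 = (-3.333333, -3.666667, 4.333333); divide by 4.333333 → v2 = (-0.769231, -0.846154, 1.000000)
Requested entry of v2: -13/-13 = 1.00000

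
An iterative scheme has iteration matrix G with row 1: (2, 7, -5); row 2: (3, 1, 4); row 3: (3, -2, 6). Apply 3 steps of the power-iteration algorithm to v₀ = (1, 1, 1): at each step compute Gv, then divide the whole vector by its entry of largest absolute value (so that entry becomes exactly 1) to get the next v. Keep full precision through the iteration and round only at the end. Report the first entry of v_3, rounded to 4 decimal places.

0.7108

Gv0 = (4.00000, 8.00000, 7.00000); divide by 8.00000 → v1 = (0.50000, 1.00000, 0.87500)
Gv1 = (3.62500, 6.00000, 4.75000); divide by 6.00000 → v2 = (0.60417, 1.00000, 0.79167)
Gv2 = (4.25000, 5.97917, 4.56250); divide by 5.97917 → v3 = (0.71080, 1.00000, 0.76307)
Requested entry of v3: 204/287 = 0.7108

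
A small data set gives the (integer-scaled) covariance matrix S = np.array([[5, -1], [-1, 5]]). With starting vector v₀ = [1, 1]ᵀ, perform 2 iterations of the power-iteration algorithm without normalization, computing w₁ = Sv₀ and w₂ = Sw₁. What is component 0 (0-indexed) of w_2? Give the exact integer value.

w1 = Sv₀ = (5·1 + (-1)·1; (-1)·1 + 5·1) = (4, 4)
w2 = Sw1 = (5·4 + (-1)·4; (-1)·4 + 5·4) = (16, 16)
The requested component of w2 is 16.

16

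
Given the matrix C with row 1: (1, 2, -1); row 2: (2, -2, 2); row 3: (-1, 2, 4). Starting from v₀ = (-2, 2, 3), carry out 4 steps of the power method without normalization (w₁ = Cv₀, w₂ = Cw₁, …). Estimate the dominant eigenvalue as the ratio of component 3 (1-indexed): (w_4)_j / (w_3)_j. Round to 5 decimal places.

w1 = Cv₀ = (-1, -2, 18)
w2 = Cw1 = (-23, 38, 69)
w3 = Cw2 = (-16, 16, 375)
w4 = Cw3 = (-359, 686, 1548)
Ratio at component: 1548 / 375 = 4.12800

4.12800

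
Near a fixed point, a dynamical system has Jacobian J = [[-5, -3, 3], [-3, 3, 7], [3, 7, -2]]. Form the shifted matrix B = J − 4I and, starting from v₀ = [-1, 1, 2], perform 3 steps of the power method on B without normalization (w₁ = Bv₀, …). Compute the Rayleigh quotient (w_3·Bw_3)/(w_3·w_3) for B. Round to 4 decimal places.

-14.2508

B = J − 4I has rows (-9, -3, 3); (-3, -1, 7); (3, 7, -6)
w1 = Bv₀ = (12, 16, -8)
w2 = Bw1 = (-180, -108, 196)
w3 = Bw2 = (2532, 2020, -2472)
Bw3 = (-36264, -26920, 36568)
w3·Bw3 = -236594944; w3·w3 = 16602208; μ ≈ -236594944/16602208 = -14.2508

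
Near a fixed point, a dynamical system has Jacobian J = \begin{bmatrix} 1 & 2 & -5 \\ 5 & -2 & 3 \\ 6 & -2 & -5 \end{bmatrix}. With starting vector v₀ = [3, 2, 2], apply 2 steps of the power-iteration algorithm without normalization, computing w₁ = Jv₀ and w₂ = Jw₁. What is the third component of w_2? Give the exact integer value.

-72

w1 = Jv₀ = (-3, 17, 4)
w2 = Jw1 = (11, -37, -72)
The requested component of w2 is -72.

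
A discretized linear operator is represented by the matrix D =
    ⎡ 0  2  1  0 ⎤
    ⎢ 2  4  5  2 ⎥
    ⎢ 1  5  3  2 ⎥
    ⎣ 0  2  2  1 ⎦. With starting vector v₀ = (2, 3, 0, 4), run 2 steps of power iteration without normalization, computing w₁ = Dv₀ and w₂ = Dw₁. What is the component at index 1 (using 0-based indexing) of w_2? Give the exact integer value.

w1 = Dv₀ = (6, 24, 25, 10)
w2 = Dw1 = (73, 253, 221, 108)
The requested component of w2 is 253.

253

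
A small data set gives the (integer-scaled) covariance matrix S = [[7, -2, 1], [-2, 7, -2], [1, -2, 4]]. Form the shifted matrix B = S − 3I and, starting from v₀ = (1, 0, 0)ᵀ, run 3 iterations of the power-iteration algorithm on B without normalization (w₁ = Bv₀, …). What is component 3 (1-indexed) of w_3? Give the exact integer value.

66

B = S − 3I has rows (4, -2, 1); (-2, 4, -2); (1, -2, 1)
w1 = Bv₀ = (4·1 + (-2)·0 + 1·0; (-2)·1 + 4·0 + (-2)·0; 1·1 + (-2)·0 + 1·0) = (4, -2, 1)
w2 = Bw1 = (4·4 + (-2)·(-2) + 1·1; (-2)·4 + 4·(-2) + (-2)·1; 1·4 + (-2)·(-2) + 1·1) = (21, -18, 9)
w3 = Bw2 = (129, -132, 66)
Requested component of w3: 66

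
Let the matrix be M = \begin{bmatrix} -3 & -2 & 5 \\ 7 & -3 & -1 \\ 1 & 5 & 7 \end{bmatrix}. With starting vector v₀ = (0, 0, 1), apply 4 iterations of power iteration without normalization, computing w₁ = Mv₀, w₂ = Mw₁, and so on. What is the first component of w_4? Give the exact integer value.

w1 = Mv₀ = (5, -1, 7)
w2 = Mw1 = (22, 31, 49)
w3 = Mw2 = (117, 12, 520)
w4 = Mw3 = (2225, 263, 3817)
The requested component of w4 is 2225.

2225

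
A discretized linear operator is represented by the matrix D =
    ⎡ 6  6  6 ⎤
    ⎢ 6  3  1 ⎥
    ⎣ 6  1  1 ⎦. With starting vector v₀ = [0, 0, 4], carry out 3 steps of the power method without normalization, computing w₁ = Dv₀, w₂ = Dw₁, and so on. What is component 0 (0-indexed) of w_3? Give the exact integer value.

3024

w1 = Dv₀ = (6·0 + 6·0 + 6·4; 6·0 + 3·0 + 1·4; 6·0 + 1·0 + 1·4) = (24, 4, 4)
w2 = Dw1 = (6·24 + 6·4 + 6·4; 6·24 + 3·4 + 1·4; 6·24 + 1·4 + 1·4) = (192, 160, 152)
w3 = Dw2 = (3024, 1784, 1464)
The requested component of w3 is 3024.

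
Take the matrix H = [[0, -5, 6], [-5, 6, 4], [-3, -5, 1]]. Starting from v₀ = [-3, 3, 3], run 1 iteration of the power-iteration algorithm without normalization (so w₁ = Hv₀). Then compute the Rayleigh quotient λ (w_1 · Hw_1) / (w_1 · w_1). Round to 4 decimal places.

λ ≈ 5.3436

w1 = Hv₀ = (3, 45, -3)
Hw1 = (-243, 243, -237)
w1·Hw1 = 3·(-243) + 45·243 + (-3)·(-237) = 10917; w1·w1 = 3·3 + 45·45 + (-3)·(-3) = 2043
λ ≈ 10917/2043 = 5.3436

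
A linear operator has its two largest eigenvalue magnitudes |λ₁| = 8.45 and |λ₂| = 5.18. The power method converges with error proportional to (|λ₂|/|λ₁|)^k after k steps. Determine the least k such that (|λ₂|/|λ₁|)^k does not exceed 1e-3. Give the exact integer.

|λ₂/λ₁| = 5.18/8.45 = 0.61302
Need k ≥ ln(1e-3) / ln(0.61302) = -6.9078 / -0.4894 ≈ 14.116
Smallest integer k satisfying the bound: 15

15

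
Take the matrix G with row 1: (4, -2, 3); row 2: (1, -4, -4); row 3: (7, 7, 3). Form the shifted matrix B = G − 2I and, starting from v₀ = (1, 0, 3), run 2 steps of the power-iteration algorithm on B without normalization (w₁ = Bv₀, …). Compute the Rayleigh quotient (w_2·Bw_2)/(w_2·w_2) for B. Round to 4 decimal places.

B = G − 2I has rows (2, -2, 3); (1, -6, -4); (7, 7, 1)
w1 = Bv₀ = (11, -11, 10)
w2 = Bw1 = (74, 37, 10)
Bw2 = (104, -188, 787)
w2·Bw2 = 8610; w2·w2 = 6945; μ ≈ 8610/6945 = 1.2397

1.2397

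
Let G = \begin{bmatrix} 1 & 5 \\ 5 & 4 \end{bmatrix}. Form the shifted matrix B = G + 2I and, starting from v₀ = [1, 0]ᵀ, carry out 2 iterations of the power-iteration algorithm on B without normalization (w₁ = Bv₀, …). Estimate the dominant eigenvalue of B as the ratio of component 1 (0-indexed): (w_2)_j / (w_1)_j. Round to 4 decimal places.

9.0000

B = G + 2I has rows (3, 5); (5, 6)
w1 = Bv₀ = (3·1 + 5·0; 5·1 + 6·0) = (3, 5)
w2 = Bw1 = (3·3 + 5·5; 5·3 + 6·5) = (34, 45)
Ratio: 45/5 = 9.0000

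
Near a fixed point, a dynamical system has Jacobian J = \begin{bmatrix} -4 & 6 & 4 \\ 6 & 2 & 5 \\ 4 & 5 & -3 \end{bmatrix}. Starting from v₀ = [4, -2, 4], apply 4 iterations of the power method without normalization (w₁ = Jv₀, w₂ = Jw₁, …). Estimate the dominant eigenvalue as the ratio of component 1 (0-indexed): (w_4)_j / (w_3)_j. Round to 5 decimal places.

λ ≈ 1.63682

w1 = Jv₀ = (-12, 40, -6)
w2 = Jw1 = (264, -22, 170)
w3 = Jw2 = (-508, 2390, 436)
w4 = Jw3 = (18116, 3912, 8610)
Ratio at component: 3912 / 2390 = 1.63682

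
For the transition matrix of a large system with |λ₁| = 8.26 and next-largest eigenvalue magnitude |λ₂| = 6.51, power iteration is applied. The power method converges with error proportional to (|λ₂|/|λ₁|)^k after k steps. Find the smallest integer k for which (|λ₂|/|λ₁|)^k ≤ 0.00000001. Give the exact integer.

|λ₂/λ₁| = 6.51/8.26 = 0.78814
Need k ≥ ln(0.00000001) / ln(0.78814) = -18.4207 / -0.2381 ≈ 77.370
Smallest integer k satisfying the bound: 78

78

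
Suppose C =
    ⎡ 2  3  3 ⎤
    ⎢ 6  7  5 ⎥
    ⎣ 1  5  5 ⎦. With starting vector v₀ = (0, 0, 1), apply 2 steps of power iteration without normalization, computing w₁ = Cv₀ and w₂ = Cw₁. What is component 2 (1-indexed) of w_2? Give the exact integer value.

78

w1 = Cv₀ = (2·0 + 3·0 + 3·1; 6·0 + 7·0 + 5·1; 1·0 + 5·0 + 5·1) = (3, 5, 5)
w2 = Cw1 = (2·3 + 3·5 + 3·5; 6·3 + 7·5 + 5·5; 1·3 + 5·5 + 5·5) = (36, 78, 53)
The requested component of w2 is 78.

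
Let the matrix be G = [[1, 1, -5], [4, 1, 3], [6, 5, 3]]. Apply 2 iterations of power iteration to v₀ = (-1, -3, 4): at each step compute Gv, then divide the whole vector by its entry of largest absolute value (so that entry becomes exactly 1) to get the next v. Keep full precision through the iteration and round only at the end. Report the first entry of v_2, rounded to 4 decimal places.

-0.1781

Gv0 = (-24.00000, 5.00000, -9.00000); divide by -24.00000 → v1 = (1.00000, -0.20833, 0.37500)
Gv1 = (-1.08333, 4.91667, 6.08333); divide by 6.08333 → v2 = (-0.17808, 0.80822, 1.00000)
Requested entry of v2: 26/-146 = -0.1781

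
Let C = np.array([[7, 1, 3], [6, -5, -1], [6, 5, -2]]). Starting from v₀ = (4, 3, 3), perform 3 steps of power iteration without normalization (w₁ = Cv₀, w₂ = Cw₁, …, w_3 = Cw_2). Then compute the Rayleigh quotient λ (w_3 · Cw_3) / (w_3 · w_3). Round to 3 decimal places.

w1 = Cv₀ = (40, 6, 33)
w2 = Cw1 = (385, 177, 204)
w3 = Cw2 = (3484, 1221, 2787)
Cw3 = (33970, 12012, 21435)
w3·Cw3 = 3484·33970 + 1221·12012 + 2787·21435 = 192757477; w3·w3 = 3484·3484 + 1221·1221 + 2787·2787 = 21396466
λ ≈ 192757477/21396466 = 9.009

9.009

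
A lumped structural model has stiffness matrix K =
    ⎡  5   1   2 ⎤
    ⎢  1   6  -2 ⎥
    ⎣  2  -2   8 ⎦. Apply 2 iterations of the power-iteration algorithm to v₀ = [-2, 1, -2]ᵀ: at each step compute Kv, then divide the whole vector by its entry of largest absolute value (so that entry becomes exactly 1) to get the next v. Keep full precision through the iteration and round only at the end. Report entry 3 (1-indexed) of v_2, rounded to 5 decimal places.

1.00000

Kv0 = (-13.000000, 8.000000, -22.000000); divide by -22.000000 → v1 = (0.590909, -0.363636, 1.000000)
Kv1 = (4.590909, -3.590909, 9.909091); divide by 9.909091 → v2 = (0.463303, -0.362385, 1.000000)
Requested entry of v2: -218/-218 = 1.00000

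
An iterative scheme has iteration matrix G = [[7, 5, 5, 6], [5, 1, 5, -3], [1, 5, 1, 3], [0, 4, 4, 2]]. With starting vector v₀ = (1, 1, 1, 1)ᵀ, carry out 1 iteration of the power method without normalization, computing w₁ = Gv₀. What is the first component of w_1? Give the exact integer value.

w1 = Gv₀ = (7·1 + 5·1 + 5·1 + 6·1; 5·1 + 1·1 + 5·1 + (-3)·1; 1·1 + 5·1 + 1·1 + 3·1; 0·1 + 4·1 + 4·1 + 2·1) = (23, 8, 10, 10)
The requested component of w1 is 23.

23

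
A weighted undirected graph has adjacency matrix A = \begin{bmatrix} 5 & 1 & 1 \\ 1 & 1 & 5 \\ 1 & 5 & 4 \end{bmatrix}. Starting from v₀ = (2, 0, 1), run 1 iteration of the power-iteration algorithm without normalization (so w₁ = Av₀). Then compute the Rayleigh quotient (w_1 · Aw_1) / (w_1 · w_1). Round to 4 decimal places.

w1 = Av₀ = (11, 7, 6)
Aw1 = (68, 48, 70)
w1·Aw1 = 11·68 + 7·48 + 6·70 = 1504; w1·w1 = 11·11 + 7·7 + 6·6 = 206
λ ≈ 1504/206 = 7.3010

λ ≈ 7.3010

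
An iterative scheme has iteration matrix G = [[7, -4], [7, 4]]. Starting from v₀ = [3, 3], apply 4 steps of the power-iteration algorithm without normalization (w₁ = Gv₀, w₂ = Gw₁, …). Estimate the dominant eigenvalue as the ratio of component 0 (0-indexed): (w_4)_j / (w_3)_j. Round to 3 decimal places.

w1 = Gv₀ = (7·3 + (-4)·3; 7·3 + 4·3) = (9, 33)
w2 = Gw1 = (7·9 + (-4)·33; 7·9 + 4·33) = (-69, 195)
w3 = Gw2 = (-1263, 297)
w4 = Gw3 = (-10029, -7653)
Ratio at component: -10029 / -1263 = 7.941

7.941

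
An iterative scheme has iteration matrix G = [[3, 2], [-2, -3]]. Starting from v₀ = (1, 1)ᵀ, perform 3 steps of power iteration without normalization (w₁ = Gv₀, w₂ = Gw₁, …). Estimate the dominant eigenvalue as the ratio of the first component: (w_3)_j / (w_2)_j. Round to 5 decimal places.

w1 = Gv₀ = (5, -5)
w2 = Gw1 = (5, 5)
w3 = Gw2 = (25, -25)
Ratio at component: 25 / 5 = 5.00000

λ ≈ 5.00000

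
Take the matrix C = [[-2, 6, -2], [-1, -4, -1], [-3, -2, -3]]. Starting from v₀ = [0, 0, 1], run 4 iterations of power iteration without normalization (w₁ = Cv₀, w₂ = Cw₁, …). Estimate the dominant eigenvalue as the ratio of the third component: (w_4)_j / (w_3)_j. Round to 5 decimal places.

-3.96296

w1 = Cv₀ = ((-2)·0 + 6·0 + (-2)·1; (-1)·0 + (-4)·0 + (-1)·1; (-3)·0 + (-2)·0 + (-3)·1) = (-2, -1, -3)
w2 = Cw1 = ((-2)·(-2) + 6·(-1) + (-2)·(-3); (-1)·(-2) + (-4)·(-1) + (-1)·(-3); (-3)·(-2) + (-2)·(-1) + (-3)·(-3)) = (4, 9, 17)
w3 = Cw2 = (12, -57, -81)
w4 = Cw3 = (-204, 297, 321)
Ratio at component: 321 / -81 = -3.96296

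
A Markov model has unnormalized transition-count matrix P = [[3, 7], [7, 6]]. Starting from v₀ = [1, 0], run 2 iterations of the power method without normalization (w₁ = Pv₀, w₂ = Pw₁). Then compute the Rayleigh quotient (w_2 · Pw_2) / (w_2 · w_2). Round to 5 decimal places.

11.59989

w1 = Pv₀ = (3·1 + 7·0; 7·1 + 6·0) = (3, 7)
w2 = Pw1 = (3·3 + 7·7; 7·3 + 6·7) = (58, 63)
Pw2 = (615, 784)
w2·Pw2 = 58·615 + 63·784 = 85062; w2·w2 = 58·58 + 63·63 = 7333
λ ≈ 85062/7333 = 11.59989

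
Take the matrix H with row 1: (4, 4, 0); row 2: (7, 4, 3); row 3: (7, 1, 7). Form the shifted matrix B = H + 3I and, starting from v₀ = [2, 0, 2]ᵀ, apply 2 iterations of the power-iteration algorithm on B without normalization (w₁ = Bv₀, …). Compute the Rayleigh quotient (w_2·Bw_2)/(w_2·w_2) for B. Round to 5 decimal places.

μ ≈ 13.96982

B = H + 3I has rows (7, 4, 0); (7, 7, 3); (7, 1, 10)
w1 = Bv₀ = (7·2 + 4·0 + 0·2; 7·2 + 7·0 + 3·2; 7·2 + 1·0 + 10·2) = (14, 20, 34)
w2 = Bw1 = (7·14 + 4·20 + 0·34; 7·14 + 7·20 + 3·34; 7·14 + 1·20 + 10·34) = (178, 340, 458)
Bw2 = (2606, 5000, 6166)
w2·Bw2 = 4987896; w2·w2 = 357048; μ ≈ 4987896/357048 = 13.96982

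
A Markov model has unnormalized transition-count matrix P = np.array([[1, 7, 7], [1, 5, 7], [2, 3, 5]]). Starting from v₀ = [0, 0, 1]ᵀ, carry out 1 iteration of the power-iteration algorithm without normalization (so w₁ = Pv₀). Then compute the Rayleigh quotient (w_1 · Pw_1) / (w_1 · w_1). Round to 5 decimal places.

12.00000

w1 = Pv₀ = (1·0 + 7·0 + 7·1; 1·0 + 5·0 + 7·1; 2·0 + 3·0 + 5·1) = (7, 7, 5)
Pw1 = (91, 77, 60)
w1·Pw1 = 7·91 + 7·77 + 5·60 = 1476; w1·w1 = 7·7 + 7·7 + 5·5 = 123
λ ≈ 1476/123 = 12.00000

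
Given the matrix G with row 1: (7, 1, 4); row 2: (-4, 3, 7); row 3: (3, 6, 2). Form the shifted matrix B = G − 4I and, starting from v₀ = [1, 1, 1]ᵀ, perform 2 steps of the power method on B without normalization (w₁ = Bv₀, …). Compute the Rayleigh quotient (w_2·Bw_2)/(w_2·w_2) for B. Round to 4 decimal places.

4.8913

B = G − 4I has rows (3, 1, 4); (-4, -1, 7); (3, 6, -2)
w1 = Bv₀ = (8, 2, 7)
w2 = Bw1 = (54, 15, 22)
Bw2 = (265, -77, 208)
w2·Bw2 = 17731; w2·w2 = 3625; μ ≈ 17731/3625 = 4.8913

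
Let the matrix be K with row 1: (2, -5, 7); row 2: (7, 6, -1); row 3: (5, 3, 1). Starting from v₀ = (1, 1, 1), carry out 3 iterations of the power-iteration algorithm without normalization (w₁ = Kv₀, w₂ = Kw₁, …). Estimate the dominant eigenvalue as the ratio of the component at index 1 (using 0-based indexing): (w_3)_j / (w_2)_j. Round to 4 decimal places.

λ ≈ 6.1319

w1 = Kv₀ = (2·1 + (-5)·1 + 7·1; 7·1 + 6·1 + (-1)·1; 5·1 + 3·1 + 1·1) = (4, 12, 9)
w2 = Kw1 = (2·4 + (-5)·12 + 7·9; 7·4 + 6·12 + (-1)·9; 5·4 + 3·12 + 1·9) = (11, 91, 65)
w3 = Kw2 = (22, 558, 393)
Ratio at component: 558 / 91 = 6.1319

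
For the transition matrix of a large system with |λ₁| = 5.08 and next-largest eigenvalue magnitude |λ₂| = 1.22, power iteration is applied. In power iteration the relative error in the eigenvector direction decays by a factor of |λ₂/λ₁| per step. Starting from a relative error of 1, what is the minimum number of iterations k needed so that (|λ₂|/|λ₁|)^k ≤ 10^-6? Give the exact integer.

10

|λ₂/λ₁| = 1.22/5.08 = 0.24016
Need k ≥ ln(10^-6) / ln(0.24016) = -13.8155 / -1.4265 ≈ 9.685
Smallest integer k satisfying the bound: 10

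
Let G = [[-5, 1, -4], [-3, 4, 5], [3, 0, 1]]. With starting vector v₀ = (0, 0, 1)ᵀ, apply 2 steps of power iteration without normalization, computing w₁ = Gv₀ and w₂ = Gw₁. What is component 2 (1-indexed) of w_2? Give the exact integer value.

37

w1 = Gv₀ = ((-5)·0 + 1·0 + (-4)·1; (-3)·0 + 4·0 + 5·1; 3·0 + 0·0 + 1·1) = (-4, 5, 1)
w2 = Gw1 = ((-5)·(-4) + 1·5 + (-4)·1; (-3)·(-4) + 4·5 + 5·1; 3·(-4) + 0·5 + 1·1) = (21, 37, -11)
The requested component of w2 is 37.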